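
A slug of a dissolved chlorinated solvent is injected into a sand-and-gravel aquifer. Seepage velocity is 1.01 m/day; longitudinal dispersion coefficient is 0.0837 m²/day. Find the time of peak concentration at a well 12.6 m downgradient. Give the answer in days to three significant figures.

12.4 days

For the 1D instantaneous-source solution, setting ∂C/∂t = 0 at fixed x gives v²t² + 2Dt − x² = 0, so t = (√(D² + v²x²) − D)/v².
√(D² + v²x²) = √(0.0837² + 1.01² × 12.6²) = 12.73; v² = 1.0201.
t = (12.73 − 0.0837)/1.0201 = 12.4 days (vs. the pure-advection estimate x/v = 12.5 d).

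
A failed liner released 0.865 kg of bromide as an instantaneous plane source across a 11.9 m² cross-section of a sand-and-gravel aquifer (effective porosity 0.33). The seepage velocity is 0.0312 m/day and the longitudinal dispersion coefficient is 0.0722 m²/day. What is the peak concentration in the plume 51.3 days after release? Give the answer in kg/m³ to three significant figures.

0.0323 kg/m³

The peak of an instantaneous 1D plume sits at x = vt; there the Gaussian factor is 1 and C_max = M/(n_e·A·√(4πDt)), where n_e·A is the pore area the mass is dissolved in.
√(4πDt) = √(4π × 0.0722 × 51.3) = 6.822 m, so C_max = 0.865/(0.33 × 11.9 × 6.822) = 0.0323 kg/m³.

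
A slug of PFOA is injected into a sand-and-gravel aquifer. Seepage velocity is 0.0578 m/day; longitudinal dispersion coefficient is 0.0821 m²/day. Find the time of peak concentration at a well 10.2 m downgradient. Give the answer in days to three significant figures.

For the 1D instantaneous-source solution, setting ∂C/∂t = 0 at fixed x gives v²t² + 2Dt − x² = 0, so t = (√(D² + v²x²) − D)/v².
√(D² + v²x²) = √(0.0821² + 0.0578² × 10.2²) = 0.5952; v² = 0.00334084.
t = (0.5952 − 0.0821)/0.00334084 = 154 days (vs. the pure-advection estimate x/v = 176 d).

154 days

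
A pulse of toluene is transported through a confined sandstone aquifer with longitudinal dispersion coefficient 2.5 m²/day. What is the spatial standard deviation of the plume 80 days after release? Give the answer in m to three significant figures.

Dispersive spreading gives a Gaussian with σ² = 2Dt; advection only shifts the center.
σ = √(2 × 2.5 × 80) = 20.0 m.

20.0 m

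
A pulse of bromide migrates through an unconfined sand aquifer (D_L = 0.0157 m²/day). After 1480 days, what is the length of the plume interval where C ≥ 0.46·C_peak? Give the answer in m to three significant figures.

The plume is Gaussian with σ = √(2Dt) = √(2 × 0.0157 × 1480) = 6.817 m.
C/C_peak = exp(−Δx²/(2σ²)) = 0.46 ⇒ Δx = σ·√(−2 ln 0.46) = 6.817 × 1.246 = 8.494 m.
Width = 2Δx = 17.0 m.

17.0 m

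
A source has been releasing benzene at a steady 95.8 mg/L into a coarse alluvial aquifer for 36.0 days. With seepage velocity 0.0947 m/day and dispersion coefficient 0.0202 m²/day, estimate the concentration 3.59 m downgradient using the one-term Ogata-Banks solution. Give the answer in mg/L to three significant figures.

For a continuous step input, C/C₀ ≈ ½·erfc((x−vt)/(2√(Dt))).
vt = 0.0947 × 36.0 = 3.4092 m and 2√(Dt) = 2√(0.0202 × 36.0) = 1.706 m.
Argument (x−vt)/(2√(Dt)) = (3.59 − 3.4092)/1.706 = 0.1060; ½·erfc(0.1060) = 0.4404.
C = 95.8 × 0.4404 = 42.2 mg/L.

42.2 mg/L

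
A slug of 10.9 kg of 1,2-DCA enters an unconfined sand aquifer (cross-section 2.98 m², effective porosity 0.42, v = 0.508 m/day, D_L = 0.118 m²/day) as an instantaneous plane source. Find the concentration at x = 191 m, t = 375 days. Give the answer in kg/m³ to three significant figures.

For an instantaneous plane source, C(x,t) = M/(n_e·A·√(4πDt)) · exp(−(x−vt)²/(4Dt)), with n_e·A the pore (flow) area.
Plume center vt = 0.508 × 375 = 190.5 m, so the well at 191 m is 0.5 m downgradient of the peak.
√(4πDt) = 23.58 m, giving peak height M/(n_e·A·√(4πDt)) = 10.9/(0.42 × 2.98 × 23.58) = 0.3693 kg/m³.
(x−vt)²/(4Dt) = (0.5)²/(4 × 0.118 × 375) = 0.001412; exp(−0.001412) = 0.9986.
C = 0.3693 × 0.9986 = 0.369 kg/m³.

0.369 kg/m³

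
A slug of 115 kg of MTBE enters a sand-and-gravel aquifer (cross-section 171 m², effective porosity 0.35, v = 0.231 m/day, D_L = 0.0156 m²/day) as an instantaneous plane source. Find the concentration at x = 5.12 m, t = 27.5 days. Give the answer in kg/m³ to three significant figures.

0.341 kg/m³

For an instantaneous plane source, C(x,t) = M/(n_e·A·√(4πDt)) · exp(−(x−vt)²/(4Dt)), with n_e·A the pore (flow) area.
Plume center vt = 0.231 × 27.5 = 6.3525 m, so the well at 5.12 m is 1.2325 m upgradient of the peak.
√(4πDt) = 2.322 m, giving peak height M/(n_e·A·√(4πDt)) = 115/(0.35 × 171 × 2.322) = 0.8275 kg/m³.
(x−vt)²/(4Dt) = (-1.2325)²/(4 × 0.0156 × 27.5) = 0.8852; exp(−0.8852) = 0.4126.
C = 0.8275 × 0.4126 = 0.341 kg/m³.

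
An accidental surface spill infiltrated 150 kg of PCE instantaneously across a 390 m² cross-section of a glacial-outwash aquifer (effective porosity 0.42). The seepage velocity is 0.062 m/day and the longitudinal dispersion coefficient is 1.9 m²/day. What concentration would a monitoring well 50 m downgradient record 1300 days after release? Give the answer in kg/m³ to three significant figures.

0.00473 kg/m³

For an instantaneous plane source, C(x,t) = M/(n_e·A·√(4πDt)) · exp(−(x−vt)²/(4Dt)), with n_e·A the pore (flow) area.
Plume center vt = 0.062 × 1300 = 80.6 m, so the well at 50 m is 30.6 m upgradient of the peak.
√(4πDt) = 176.2 m, giving peak height M/(n_e·A·√(4πDt)) = 150/(0.42 × 390 × 176.2) = 0.005197 kg/m³.
(x−vt)²/(4Dt) = (-30.6)²/(4 × 1.9 × 1300) = 0.09477; exp(−0.09477) = 0.9096.
C = 0.005197 × 0.9096 = 0.00473 kg/m³.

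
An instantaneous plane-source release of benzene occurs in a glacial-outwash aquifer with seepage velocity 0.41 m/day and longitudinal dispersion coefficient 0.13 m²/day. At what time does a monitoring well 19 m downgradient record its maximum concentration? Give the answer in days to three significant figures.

45.6 days

For the 1D instantaneous-source solution, setting ∂C/∂t = 0 at fixed x gives v²t² + 2Dt − x² = 0, so t = (√(D² + v²x²) − D)/v².
√(D² + v²x²) = √(0.13² + 0.41² × 19²) = 7.791; v² = 0.1681.
t = (7.791 − 0.13)/0.1681 = 45.6 days (vs. the pure-advection estimate x/v = 46.3 d).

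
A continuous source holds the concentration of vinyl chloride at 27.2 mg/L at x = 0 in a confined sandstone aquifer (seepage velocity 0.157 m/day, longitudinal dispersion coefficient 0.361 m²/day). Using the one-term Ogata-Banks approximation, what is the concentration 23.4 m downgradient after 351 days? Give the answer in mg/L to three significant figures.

26.6 mg/L

For a continuous step input, C/C₀ ≈ ½·erfc((x−vt)/(2√(Dt))).
vt = 0.157 × 351 = 55.107 m and 2√(Dt) = 2√(0.361 × 351) = 22.51 m.
Argument (x−vt)/(2√(Dt)) = (23.4 − 55.107)/22.51 = -1.409; ½·erfc(-1.409) = 0.9768.
C = 27.2 × 0.9768 = 26.6 mg/L.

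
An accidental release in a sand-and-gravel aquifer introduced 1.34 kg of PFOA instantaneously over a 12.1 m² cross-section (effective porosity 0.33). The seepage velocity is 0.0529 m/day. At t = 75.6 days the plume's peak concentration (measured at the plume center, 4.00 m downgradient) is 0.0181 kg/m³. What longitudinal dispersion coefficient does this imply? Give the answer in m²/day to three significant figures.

0.362 m²/day

At the plume center C_max = M/(n_e·A·√(4πDt)), so D = M²/(4πt·(n_e·A·C_max)²).
n_e·A·C_max = 0.33 × 12.1 × 0.0181 = 0.07227 kg/m.
D = 1.34²/(4π × 75.6 × 0.07227²) = 0.362 m²/day.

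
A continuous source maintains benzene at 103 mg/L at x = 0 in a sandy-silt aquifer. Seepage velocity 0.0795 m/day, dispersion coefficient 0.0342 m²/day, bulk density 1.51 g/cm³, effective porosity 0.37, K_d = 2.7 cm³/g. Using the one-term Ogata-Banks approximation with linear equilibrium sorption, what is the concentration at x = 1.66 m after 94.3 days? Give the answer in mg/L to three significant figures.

Retardation factor R = 1 + ρ_b·K_d/n = 1 + 1.51 × 2.7/0.37 = 12.02.
Sorption retards both mechanisms: v_R = v/R = 0.006614 m/day, D_R = D/R = 0.002845 m²/day.
v_R·t = 0.006614 × 94.3 = 0.6237002 m; 2√(D_R t) = 1.036 m; argument = (1.66 − 0.6237002)/1.036 = 1.000.
C = C₀ × ½·erfc(1.000) = 103 × 0.07865 = 8.10 mg/L.

8.10 mg/L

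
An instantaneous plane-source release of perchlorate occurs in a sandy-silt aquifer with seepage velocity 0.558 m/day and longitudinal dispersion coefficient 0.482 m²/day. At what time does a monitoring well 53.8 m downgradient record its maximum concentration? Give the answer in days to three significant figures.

For the 1D instantaneous-source solution, setting ∂C/∂t = 0 at fixed x gives v²t² + 2Dt − x² = 0, so t = (√(D² + v²x²) − D)/v².
√(D² + v²x²) = √(0.482² + 0.558² × 53.8²) = 30.02; v² = 0.311364.
t = (30.02 − 0.482)/0.311364 = 94.9 days (vs. the pure-advection estimate x/v = 96.4 d).

94.9 days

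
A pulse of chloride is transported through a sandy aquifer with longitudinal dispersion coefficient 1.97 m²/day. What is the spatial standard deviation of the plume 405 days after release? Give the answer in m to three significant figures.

39.9 m

Dispersive spreading gives a Gaussian with σ² = 2Dt; advection only shifts the center.
σ = √(2 × 1.97 × 405) = 39.9 m.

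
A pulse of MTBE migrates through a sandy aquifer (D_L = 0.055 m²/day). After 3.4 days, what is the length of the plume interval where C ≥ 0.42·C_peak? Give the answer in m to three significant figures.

1.61 m

The plume is Gaussian with σ = √(2Dt) = √(2 × 0.055 × 3.4) = 0.6116 m.
C/C_peak = exp(−Δx²/(2σ²)) = 0.42 ⇒ Δx = σ·√(−2 ln 0.42) = 0.6116 × 1.317 = 0.8055 m.
Width = 2Δx = 1.61 m.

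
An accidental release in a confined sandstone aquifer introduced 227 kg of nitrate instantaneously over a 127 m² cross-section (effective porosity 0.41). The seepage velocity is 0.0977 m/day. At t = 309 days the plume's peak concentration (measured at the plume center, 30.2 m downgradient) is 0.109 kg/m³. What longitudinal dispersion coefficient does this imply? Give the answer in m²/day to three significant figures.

0.412 m²/day

At the plume center C_max = M/(n_e·A·√(4πDt)), so D = M²/(4πt·(n_e·A·C_max)²).
n_e·A·C_max = 0.41 × 127 × 0.109 = 5.676 kg/m.
D = 227²/(4π × 309 × 5.676²) = 0.412 m²/day.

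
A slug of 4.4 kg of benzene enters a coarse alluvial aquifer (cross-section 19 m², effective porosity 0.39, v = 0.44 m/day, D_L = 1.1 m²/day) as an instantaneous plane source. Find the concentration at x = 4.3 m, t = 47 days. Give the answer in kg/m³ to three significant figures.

0.00637 kg/m³

For an instantaneous plane source, C(x,t) = M/(n_e·A·√(4πDt)) · exp(−(x−vt)²/(4Dt)), with n_e·A the pore (flow) area.
Plume center vt = 0.44 × 47 = 20.68 m, so the well at 4.3 m is 16.38 m upgradient of the peak.
√(4πDt) = 25.49 m, giving peak height M/(n_e·A·√(4πDt)) = 4.4/(0.39 × 19 × 25.49) = 0.02330 kg/m³.
(x−vt)²/(4Dt) = (-16.38)²/(4 × 1.1 × 47) = 1.297; exp(−1.297) = 0.2734.
C = 0.02330 × 0.2734 = 0.00637 kg/m³.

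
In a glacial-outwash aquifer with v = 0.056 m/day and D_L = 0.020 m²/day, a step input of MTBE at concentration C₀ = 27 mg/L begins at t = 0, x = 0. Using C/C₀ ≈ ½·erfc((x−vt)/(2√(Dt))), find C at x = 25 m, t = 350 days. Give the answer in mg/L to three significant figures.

2.01 mg/L

For a continuous step input, C/C₀ ≈ ½·erfc((x−vt)/(2√(Dt))).
vt = 0.056 × 350 = 19.6 m and 2√(Dt) = 2√(0.020 × 350) = 5.292 m.
Argument (x−vt)/(2√(Dt)) = (25 − 19.6)/5.292 = 1.020; ½·erfc(1.020) = 0.07458.
C = 27 × 0.07458 = 2.01 mg/L.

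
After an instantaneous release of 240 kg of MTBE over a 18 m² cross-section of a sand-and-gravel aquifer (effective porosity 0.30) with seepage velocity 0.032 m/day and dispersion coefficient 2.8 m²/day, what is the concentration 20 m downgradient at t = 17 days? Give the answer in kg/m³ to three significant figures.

0.249 kg/m³

For an instantaneous plane source, C(x,t) = M/(n_e·A·√(4πDt)) · exp(−(x−vt)²/(4Dt)), with n_e·A the pore (flow) area.
Plume center vt = 0.032 × 17 = 0.544 m, so the well at 20 m is 19.456 m downgradient of the peak.
√(4πDt) = 24.46 m, giving peak height M/(n_e·A·√(4πDt)) = 240/(0.30 × 18 × 24.46) = 1.817 kg/m³.
(x−vt)²/(4Dt) = (19.456)²/(4 × 2.8 × 17) = 1.988; exp(−1.988) = 0.1370.
C = 1.817 × 0.1370 = 0.249 kg/m³.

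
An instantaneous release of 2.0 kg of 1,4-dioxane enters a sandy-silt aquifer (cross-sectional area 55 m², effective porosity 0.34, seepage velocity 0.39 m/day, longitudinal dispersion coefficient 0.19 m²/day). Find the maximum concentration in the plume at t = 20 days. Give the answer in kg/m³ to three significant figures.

The peak of an instantaneous 1D plume sits at x = vt; there the Gaussian factor is 1 and C_max = M/(n_e·A·√(4πDt)), where n_e·A is the pore area the mass is dissolved in.
√(4πDt) = √(4π × 0.19 × 20) = 6.910 m, so C_max = 2.0/(0.34 × 55 × 6.910) = 0.0155 kg/m³.

0.0155 kg/m³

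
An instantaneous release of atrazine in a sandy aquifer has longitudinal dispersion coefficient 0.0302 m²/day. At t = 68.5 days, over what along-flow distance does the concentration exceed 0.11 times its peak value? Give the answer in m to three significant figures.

The plume is Gaussian with σ = √(2Dt) = √(2 × 0.0302 × 68.5) = 2.034 m.
C/C_peak = exp(−Δx²/(2σ²)) = 0.11 ⇒ Δx = σ·√(−2 ln 0.11) = 2.034 × 2.101 = 4.273 m.
Width = 2Δx = 8.55 m.

8.55 m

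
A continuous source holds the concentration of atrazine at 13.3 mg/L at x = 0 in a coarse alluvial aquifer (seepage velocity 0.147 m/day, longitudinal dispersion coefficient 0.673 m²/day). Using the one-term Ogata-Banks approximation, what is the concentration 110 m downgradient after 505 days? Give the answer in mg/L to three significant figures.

For a continuous step input, C/C₀ ≈ ½·erfc((x−vt)/(2√(Dt))).
vt = 0.147 × 505 = 74.235 m and 2√(Dt) = 2√(0.673 × 505) = 36.87 m.
Argument (x−vt)/(2√(Dt)) = (110 − 74.235)/36.87 = 0.9700; ½·erfc(0.9700) = 0.08506.
C = 13.3 × 0.08506 = 1.13 mg/L.

1.13 mg/L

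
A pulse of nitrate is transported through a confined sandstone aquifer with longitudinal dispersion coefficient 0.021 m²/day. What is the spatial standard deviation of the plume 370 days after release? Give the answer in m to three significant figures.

Dispersive spreading gives a Gaussian with σ² = 2Dt; advection only shifts the center.
σ = √(2 × 0.021 × 370) = 3.94 m.

3.94 m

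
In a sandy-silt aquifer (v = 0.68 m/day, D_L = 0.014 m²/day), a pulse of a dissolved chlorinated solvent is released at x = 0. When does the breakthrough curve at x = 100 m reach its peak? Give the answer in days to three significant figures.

For the 1D instantaneous-source solution, setting ∂C/∂t = 0 at fixed x gives v²t² + 2Dt − x² = 0, so t = (√(D² + v²x²) − D)/v².
√(D² + v²x²) = √(0.014² + 0.68² × 100²) = 68.00; v² = 0.4624.
t = (68.00 − 0.014)/0.4624 = 147 days (vs. the pure-advection estimate x/v = 147 d).

147 days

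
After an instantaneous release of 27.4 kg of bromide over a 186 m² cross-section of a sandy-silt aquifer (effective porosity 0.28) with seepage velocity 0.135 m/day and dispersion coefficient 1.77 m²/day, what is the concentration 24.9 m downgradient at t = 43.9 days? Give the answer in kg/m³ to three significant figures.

0.00529 kg/m³

For an instantaneous plane source, C(x,t) = M/(n_e·A·√(4πDt)) · exp(−(x−vt)²/(4Dt)), with n_e·A the pore (flow) area.
Plume center vt = 0.135 × 43.9 = 5.9265 m, so the well at 24.9 m is 18.9735 m downgradient of the peak.
√(4πDt) = 31.25 m, giving peak height M/(n_e·A·√(4πDt)) = 27.4/(0.28 × 186 × 31.25) = 0.01684 kg/m³.
(x−vt)²/(4Dt) = (18.9735)²/(4 × 1.77 × 43.9) = 1.158; exp(−1.158) = 0.3141.
C = 0.01684 × 0.3141 = 0.00529 kg/m³.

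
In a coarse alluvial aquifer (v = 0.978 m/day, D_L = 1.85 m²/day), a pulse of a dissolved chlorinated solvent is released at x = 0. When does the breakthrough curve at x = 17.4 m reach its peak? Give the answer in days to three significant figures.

For the 1D instantaneous-source solution, setting ∂C/∂t = 0 at fixed x gives v²t² + 2Dt − x² = 0, so t = (√(D² + v²x²) − D)/v².
√(D² + v²x²) = √(1.85² + 0.978² × 17.4²) = 17.12; v² = 0.956484.
t = (17.12 − 1.85)/0.956484 = 16.0 days (vs. the pure-advection estimate x/v = 17.8 d).

16.0 days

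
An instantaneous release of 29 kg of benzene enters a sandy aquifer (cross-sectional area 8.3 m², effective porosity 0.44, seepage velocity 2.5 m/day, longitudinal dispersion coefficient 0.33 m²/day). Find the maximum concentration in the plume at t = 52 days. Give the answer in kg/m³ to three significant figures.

0.541 kg/m³

The peak of an instantaneous 1D plume sits at x = vt; there the Gaussian factor is 1 and C_max = M/(n_e·A·√(4πDt)), where n_e·A is the pore area the mass is dissolved in.
√(4πDt) = √(4π × 0.33 × 52) = 14.68 m, so C_max = 29/(0.44 × 8.3 × 14.68) = 0.541 kg/m³.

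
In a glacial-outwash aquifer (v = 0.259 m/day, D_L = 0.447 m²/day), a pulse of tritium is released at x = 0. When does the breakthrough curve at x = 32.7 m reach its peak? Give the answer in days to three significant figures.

120 days

For the 1D instantaneous-source solution, setting ∂C/∂t = 0 at fixed x gives v²t² + 2Dt − x² = 0, so t = (√(D² + v²x²) − D)/v².
√(D² + v²x²) = √(0.447² + 0.259² × 32.7²) = 8.481; v² = 0.067081.
t = (8.481 − 0.447)/0.067081 = 120 days (vs. the pure-advection estimate x/v = 126 d).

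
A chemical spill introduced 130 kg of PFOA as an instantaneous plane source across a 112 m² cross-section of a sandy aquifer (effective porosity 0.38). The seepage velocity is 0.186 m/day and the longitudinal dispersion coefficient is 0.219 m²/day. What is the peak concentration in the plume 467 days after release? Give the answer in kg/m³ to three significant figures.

0.0852 kg/m³

The peak of an instantaneous 1D plume sits at x = vt; there the Gaussian factor is 1 and C_max = M/(n_e·A·√(4πDt)), where n_e·A is the pore area the mass is dissolved in.
√(4πDt) = √(4π × 0.219 × 467) = 35.85 m, so C_max = 130/(0.38 × 112 × 35.85) = 0.0852 kg/m³.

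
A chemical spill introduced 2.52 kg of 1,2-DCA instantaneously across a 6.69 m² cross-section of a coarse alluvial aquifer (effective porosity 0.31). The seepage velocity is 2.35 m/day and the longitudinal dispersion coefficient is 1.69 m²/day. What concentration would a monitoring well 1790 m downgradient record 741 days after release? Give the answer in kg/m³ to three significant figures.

For an instantaneous plane source, C(x,t) = M/(n_e·A·√(4πDt)) · exp(−(x−vt)²/(4Dt)), with n_e·A the pore (flow) area.
Plume center vt = 2.35 × 741 = 1741.35 m, so the well at 1790 m is 48.65 m downgradient of the peak.
√(4πDt) = 125.4 m, giving peak height M/(n_e·A·√(4πDt)) = 2.52/(0.31 × 6.69 × 125.4) = 0.009690 kg/m³.
(x−vt)²/(4Dt) = (48.65)²/(4 × 1.69 × 741) = 0.4725; exp(−0.4725) = 0.6234.
C = 0.009690 × 0.6234 = 0.00604 kg/m³.

0.00604 kg/m³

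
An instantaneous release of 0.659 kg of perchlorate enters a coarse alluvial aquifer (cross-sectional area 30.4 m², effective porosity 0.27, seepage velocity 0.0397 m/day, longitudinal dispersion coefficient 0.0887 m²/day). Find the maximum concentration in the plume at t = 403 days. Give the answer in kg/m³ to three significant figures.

The peak of an instantaneous 1D plume sits at x = vt; there the Gaussian factor is 1 and C_max = M/(n_e·A·√(4πDt)), where n_e·A is the pore area the mass is dissolved in.
√(4πDt) = √(4π × 0.0887 × 403) = 21.19 m, so C_max = 0.659/(0.27 × 30.4 × 21.19) = 0.00379 kg/m³.

0.00379 kg/m³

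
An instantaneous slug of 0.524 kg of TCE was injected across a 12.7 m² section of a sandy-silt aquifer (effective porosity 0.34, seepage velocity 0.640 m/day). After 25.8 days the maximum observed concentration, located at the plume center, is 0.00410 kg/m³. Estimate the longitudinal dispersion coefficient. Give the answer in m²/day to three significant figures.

2.70 m²/day

At the plume center C_max = M/(n_e·A·√(4πDt)), so D = M²/(4πt·(n_e·A·C_max)²).
n_e·A·C_max = 0.34 × 12.7 × 0.00410 = 0.01770 kg/m.
D = 0.524²/(4π × 25.8 × 0.01770²) = 2.70 m²/day.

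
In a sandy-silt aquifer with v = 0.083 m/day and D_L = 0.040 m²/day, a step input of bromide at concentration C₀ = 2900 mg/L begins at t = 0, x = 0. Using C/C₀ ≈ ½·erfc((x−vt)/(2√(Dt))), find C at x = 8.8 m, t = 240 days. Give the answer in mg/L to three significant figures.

2880 mg/L

For a continuous step input, C/C₀ ≈ ½·erfc((x−vt)/(2√(Dt))).
vt = 0.083 × 240 = 19.92 m and 2√(Dt) = 2√(0.040 × 240) = 6.197 m.
Argument (x−vt)/(2√(Dt)) = (8.8 − 19.92)/6.197 = -1.794; ½·erfc(-1.794) = 0.9944.
C = 2900 × 0.9944 = 2880 mg/L.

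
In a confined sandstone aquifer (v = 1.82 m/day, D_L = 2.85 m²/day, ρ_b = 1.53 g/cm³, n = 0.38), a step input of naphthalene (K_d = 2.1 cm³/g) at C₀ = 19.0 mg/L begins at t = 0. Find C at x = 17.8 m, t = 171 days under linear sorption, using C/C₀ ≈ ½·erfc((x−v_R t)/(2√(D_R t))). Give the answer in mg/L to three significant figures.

Retardation factor R = 1 + ρ_b·K_d/n = 1 + 1.53 × 2.1/0.38 = 9.455.
Sorption retards both mechanisms: v_R = v/R = 0.1925 m/day, D_R = D/R = 0.3014 m²/day.
v_R·t = 0.1925 × 171 = 32.9175 m; 2√(D_R t) = 14.36 m; argument = (17.8 − 32.9175)/14.36 = -1.053.
C = C₀ × ½·erfc(-1.053) = 19.0 × 0.9318 = 17.7 mg/L.

17.7 mg/L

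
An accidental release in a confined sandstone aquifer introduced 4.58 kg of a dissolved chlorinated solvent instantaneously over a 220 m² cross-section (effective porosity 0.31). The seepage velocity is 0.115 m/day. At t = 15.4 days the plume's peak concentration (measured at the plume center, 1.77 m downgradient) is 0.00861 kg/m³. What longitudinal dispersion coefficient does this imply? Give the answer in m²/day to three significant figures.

At the plume center C_max = M/(n_e·A·√(4πDt)), so D = M²/(4πt·(n_e·A·C_max)²).
n_e·A·C_max = 0.31 × 220 × 0.00861 = 0.5872 kg/m.
D = 4.58²/(4π × 15.4 × 0.5872²) = 0.314 m²/day.

0.314 m²/day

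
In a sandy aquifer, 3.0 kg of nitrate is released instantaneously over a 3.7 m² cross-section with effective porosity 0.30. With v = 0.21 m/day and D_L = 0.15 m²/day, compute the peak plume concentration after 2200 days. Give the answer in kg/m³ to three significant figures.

The peak of an instantaneous 1D plume sits at x = vt; there the Gaussian factor is 1 and C_max = M/(n_e·A·√(4πDt)), where n_e·A is the pore area the mass is dissolved in.
√(4πDt) = √(4π × 0.15 × 2200) = 64.40 m, so C_max = 3.0/(0.30 × 3.7 × 64.40) = 0.0420 kg/m³.

0.0420 kg/m³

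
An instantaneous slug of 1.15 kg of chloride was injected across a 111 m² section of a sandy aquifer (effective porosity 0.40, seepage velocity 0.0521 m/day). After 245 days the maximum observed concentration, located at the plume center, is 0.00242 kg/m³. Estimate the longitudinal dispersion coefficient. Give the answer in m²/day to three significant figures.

At the plume center C_max = M/(n_e·A·√(4πDt)), so D = M²/(4πt·(n_e·A·C_max)²).
n_e·A·C_max = 0.40 × 111 × 0.00242 = 0.1074 kg/m.
D = 1.15²/(4π × 245 × 0.1074²) = 0.0372 m²/day.

0.0372 m²/day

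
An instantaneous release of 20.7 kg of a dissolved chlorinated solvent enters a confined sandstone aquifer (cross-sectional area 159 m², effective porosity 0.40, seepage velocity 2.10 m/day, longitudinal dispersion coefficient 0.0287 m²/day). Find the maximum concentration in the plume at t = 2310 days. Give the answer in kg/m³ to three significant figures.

0.0113 kg/m³

The peak of an instantaneous 1D plume sits at x = vt; there the Gaussian factor is 1 and C_max = M/(n_e·A·√(4πDt)), where n_e·A is the pore area the mass is dissolved in.
√(4πDt) = √(4π × 0.0287 × 2310) = 28.86 m, so C_max = 20.7/(0.40 × 159 × 28.86) = 0.0113 kg/m³.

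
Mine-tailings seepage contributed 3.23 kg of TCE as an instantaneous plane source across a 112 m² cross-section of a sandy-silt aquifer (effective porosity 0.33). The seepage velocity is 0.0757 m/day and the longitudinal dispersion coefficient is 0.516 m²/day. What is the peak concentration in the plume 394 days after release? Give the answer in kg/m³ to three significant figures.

0.00173 kg/m³

The peak of an instantaneous 1D plume sits at x = vt; there the Gaussian factor is 1 and C_max = M/(n_e·A·√(4πDt)), where n_e·A is the pore area the mass is dissolved in.
√(4πDt) = √(4π × 0.516 × 394) = 50.54 m, so C_max = 3.23/(0.33 × 112 × 50.54) = 0.00173 kg/m³.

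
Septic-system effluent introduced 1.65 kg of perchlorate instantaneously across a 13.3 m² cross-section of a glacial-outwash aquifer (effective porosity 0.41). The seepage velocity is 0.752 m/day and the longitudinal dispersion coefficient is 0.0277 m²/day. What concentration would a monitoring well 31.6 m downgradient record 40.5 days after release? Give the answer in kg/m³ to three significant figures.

For an instantaneous plane source, C(x,t) = M/(n_e·A·√(4πDt)) · exp(−(x−vt)²/(4Dt)), with n_e·A the pore (flow) area.
Plume center vt = 0.752 × 40.5 = 30.456 m, so the well at 31.6 m is 1.144 m downgradient of the peak.
√(4πDt) = 3.755 m, giving peak height M/(n_e·A·√(4πDt)) = 1.65/(0.41 × 13.3 × 3.755) = 0.08058 kg/m³.
(x−vt)²/(4Dt) = (1.144)²/(4 × 0.0277 × 40.5) = 0.2916; exp(−0.2916) = 0.7471.
C = 0.08058 × 0.7471 = 0.0602 kg/m³.

0.0602 kg/m³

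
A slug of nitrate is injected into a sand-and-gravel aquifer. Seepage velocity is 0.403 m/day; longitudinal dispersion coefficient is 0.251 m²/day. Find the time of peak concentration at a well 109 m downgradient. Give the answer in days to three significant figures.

269 days

For the 1D instantaneous-source solution, setting ∂C/∂t = 0 at fixed x gives v²t² + 2Dt − x² = 0, so t = (√(D² + v²x²) − D)/v².
√(D² + v²x²) = √(0.251² + 0.403² × 109²) = 43.93; v² = 0.162409.
t = (43.93 − 0.251)/0.162409 = 269 days (vs. the pure-advection estimate x/v = 270 d).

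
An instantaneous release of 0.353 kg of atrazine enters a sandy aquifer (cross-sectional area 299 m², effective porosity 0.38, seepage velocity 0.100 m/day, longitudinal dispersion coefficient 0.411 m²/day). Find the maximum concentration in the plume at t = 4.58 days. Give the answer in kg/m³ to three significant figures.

The peak of an instantaneous 1D plume sits at x = vt; there the Gaussian factor is 1 and C_max = M/(n_e·A·√(4πDt)), where n_e·A is the pore area the mass is dissolved in.
√(4πDt) = √(4π × 0.411 × 4.58) = 4.864 m, so C_max = 0.353/(0.38 × 299 × 4.864) = 0.000639 kg/m³.

0.000639 kg/m³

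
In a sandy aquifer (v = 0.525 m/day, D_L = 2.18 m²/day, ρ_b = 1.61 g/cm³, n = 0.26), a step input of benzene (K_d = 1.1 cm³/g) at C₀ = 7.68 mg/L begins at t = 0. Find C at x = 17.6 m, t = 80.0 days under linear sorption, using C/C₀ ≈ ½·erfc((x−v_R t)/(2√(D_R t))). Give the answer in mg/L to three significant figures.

Retardation factor R = 1 + ρ_b·K_d/n = 1 + 1.61 × 1.1/0.26 = 7.812.
Sorption retards both mechanisms: v_R = v/R = 0.06720 m/day, D_R = D/R = 0.2791 m²/day.
v_R·t = 0.06720 × 80.0 = 5.376 m; 2√(D_R t) = 9.451 m; argument = (17.6 − 5.376)/9.451 = 1.293.
C = C₀ × ½·erfc(1.293) = 7.68 × 0.03373 = 0.259 mg/L.

0.259 mg/L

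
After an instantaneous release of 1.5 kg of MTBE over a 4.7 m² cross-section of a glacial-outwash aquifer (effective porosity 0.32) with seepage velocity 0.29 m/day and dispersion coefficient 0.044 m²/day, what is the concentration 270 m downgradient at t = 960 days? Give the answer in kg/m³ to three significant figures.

0.0285 kg/m³

For an instantaneous plane source, C(x,t) = M/(n_e·A·√(4πDt)) · exp(−(x−vt)²/(4Dt)), with n_e·A the pore (flow) area.
Plume center vt = 0.29 × 960 = 278.4 m, so the well at 270 m is 8.4 m upgradient of the peak.
√(4πDt) = 23.04 m, giving peak height M/(n_e·A·√(4πDt)) = 1.5/(0.32 × 4.7 × 23.04) = 0.04329 kg/m³.
(x−vt)²/(4Dt) = (-8.4)²/(4 × 0.044 × 960) = 0.4176; exp(−0.4176) = 0.6586.
C = 0.04329 × 0.6586 = 0.0285 kg/m³.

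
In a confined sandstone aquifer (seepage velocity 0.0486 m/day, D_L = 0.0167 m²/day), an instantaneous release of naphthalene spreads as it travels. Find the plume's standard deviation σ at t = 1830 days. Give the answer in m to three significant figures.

Dispersive spreading gives a Gaussian with σ² = 2Dt; advection only shifts the center.
σ = √(2 × 0.0167 × 1830) = 7.82 m.

7.82 m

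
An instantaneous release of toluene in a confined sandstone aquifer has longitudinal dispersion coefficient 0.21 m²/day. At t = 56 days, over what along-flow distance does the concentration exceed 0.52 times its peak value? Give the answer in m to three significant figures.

11.1 m

The plume is Gaussian with σ = √(2Dt) = √(2 × 0.21 × 56) = 4.850 m.
C/C_peak = exp(−Δx²/(2σ²)) = 0.52 ⇒ Δx = σ·√(−2 ln 0.52) = 4.850 × 1.144 = 5.548 m.
Width = 2Δx = 11.1 m.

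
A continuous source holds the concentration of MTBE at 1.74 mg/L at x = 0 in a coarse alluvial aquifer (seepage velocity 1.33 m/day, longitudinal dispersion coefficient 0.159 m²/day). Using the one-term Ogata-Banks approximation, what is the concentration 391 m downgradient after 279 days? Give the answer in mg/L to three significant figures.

0.0299 mg/L

For a continuous step input, C/C₀ ≈ ½·erfc((x−vt)/(2√(Dt))).
vt = 1.33 × 279 = 371.07 m and 2√(Dt) = 2√(0.159 × 279) = 13.32 m.
Argument (x−vt)/(2√(Dt)) = (391 − 371.07)/13.32 = 1.496; ½·erfc(1.496) = 0.01719.
C = 1.74 × 0.01719 = 0.0299 mg/L.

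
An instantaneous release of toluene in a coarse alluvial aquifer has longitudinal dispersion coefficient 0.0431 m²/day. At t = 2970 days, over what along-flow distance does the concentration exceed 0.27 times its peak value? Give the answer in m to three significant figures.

51.8 m

The plume is Gaussian with σ = √(2Dt) = √(2 × 0.0431 × 2970) = 16.00 m.
C/C_peak = exp(−Δx²/(2σ²)) = 0.27 ⇒ Δx = σ·√(−2 ln 0.27) = 16.00 × 1.618 = 25.89 m.
Width = 2Δx = 51.8 m.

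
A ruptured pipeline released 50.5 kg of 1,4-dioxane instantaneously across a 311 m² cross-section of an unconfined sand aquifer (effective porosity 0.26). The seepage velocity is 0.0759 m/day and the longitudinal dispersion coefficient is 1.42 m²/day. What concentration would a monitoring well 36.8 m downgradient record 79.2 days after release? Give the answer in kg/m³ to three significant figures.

0.00202 kg/m³

For an instantaneous plane source, C(x,t) = M/(n_e·A·√(4πDt)) · exp(−(x−vt)²/(4Dt)), with n_e·A the pore (flow) area.
Plume center vt = 0.0759 × 79.2 = 6.01128 m, so the well at 36.8 m is 30.78872 m downgradient of the peak.
√(4πDt) = 37.59 m, giving peak height M/(n_e·A·√(4πDt)) = 50.5/(0.26 × 311 × 37.59) = 0.01661 kg/m³.
(x−vt)²/(4Dt) = (30.78872)²/(4 × 1.42 × 79.2) = 2.107; exp(−2.107) = 0.1216.
C = 0.01661 × 0.1216 = 0.00202 kg/m³.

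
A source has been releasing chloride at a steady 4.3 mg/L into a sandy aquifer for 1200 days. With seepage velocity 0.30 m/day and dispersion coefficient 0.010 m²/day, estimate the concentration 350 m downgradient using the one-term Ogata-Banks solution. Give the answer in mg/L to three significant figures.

4.21 mg/L

For a continuous step input, C/C₀ ≈ ½·erfc((x−vt)/(2√(Dt))).
vt = 0.30 × 1200 = 360 m and 2√(Dt) = 2√(0.010 × 1200) = 6.928 m.
Argument (x−vt)/(2√(Dt)) = (350 − 360)/6.928 = -1.443; ½·erfc(-1.443) = 0.9794.
C = 4.3 × 0.9794 = 4.21 mg/L.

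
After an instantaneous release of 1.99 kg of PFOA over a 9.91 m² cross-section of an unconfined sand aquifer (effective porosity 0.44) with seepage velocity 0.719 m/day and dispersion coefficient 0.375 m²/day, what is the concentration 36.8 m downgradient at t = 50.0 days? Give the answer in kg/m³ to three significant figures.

0.0294 kg/m³

For an instantaneous plane source, C(x,t) = M/(n_e·A·√(4πDt)) · exp(−(x−vt)²/(4Dt)), with n_e·A the pore (flow) area.
Plume center vt = 0.719 × 50.0 = 35.95 m, so the well at 36.8 m is 0.85 m downgradient of the peak.
√(4πDt) = 15.35 m, giving peak height M/(n_e·A·√(4πDt)) = 1.99/(0.44 × 9.91 × 15.35) = 0.02973 kg/m³.
(x−vt)²/(4Dt) = (0.85)²/(4 × 0.375 × 50.0) = 0.009633; exp(−0.009633) = 0.9904.
C = 0.02973 × 0.9904 = 0.0294 kg/m³.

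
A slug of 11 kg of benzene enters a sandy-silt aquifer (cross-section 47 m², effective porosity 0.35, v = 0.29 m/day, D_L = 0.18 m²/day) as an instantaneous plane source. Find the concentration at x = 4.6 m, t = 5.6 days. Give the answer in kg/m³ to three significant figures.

For an instantaneous plane source, C(x,t) = M/(n_e·A·√(4πDt)) · exp(−(x−vt)²/(4Dt)), with n_e·A the pore (flow) area.
Plume center vt = 0.29 × 5.6 = 1.624 m, so the well at 4.6 m is 2.976 m downgradient of the peak.
√(4πDt) = 3.559 m, giving peak height M/(n_e·A·√(4πDt)) = 11/(0.35 × 47 × 3.559) = 0.1879 kg/m³.
(x−vt)²/(4Dt) = (2.976)²/(4 × 0.18 × 5.6) = 2.197; exp(−2.197) = 0.1111.
C = 0.1879 × 0.1111 = 0.0209 kg/m³.

0.0209 kg/m³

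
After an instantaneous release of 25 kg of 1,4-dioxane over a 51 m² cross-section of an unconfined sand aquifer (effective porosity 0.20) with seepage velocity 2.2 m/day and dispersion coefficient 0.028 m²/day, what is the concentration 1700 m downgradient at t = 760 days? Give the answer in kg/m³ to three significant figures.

For an instantaneous plane source, C(x,t) = M/(n_e·A·√(4πDt)) · exp(−(x−vt)²/(4Dt)), with n_e·A the pore (flow) area.
Plume center vt = 2.2 × 760 = 1672 m, so the well at 1700 m is 28 m downgradient of the peak.
√(4πDt) = 16.35 m, giving peak height M/(n_e·A·√(4πDt)) = 25/(0.20 × 51 × 16.35) = 0.1499 kg/m³.
(x−vt)²/(4Dt) = (28)²/(4 × 0.028 × 760) = 9.211; exp(−9.211) = 9.993e-05.
C = 0.1499 × 9.993e-05 = 1.50e-05 kg/m³.

1.50e-05 kg/m³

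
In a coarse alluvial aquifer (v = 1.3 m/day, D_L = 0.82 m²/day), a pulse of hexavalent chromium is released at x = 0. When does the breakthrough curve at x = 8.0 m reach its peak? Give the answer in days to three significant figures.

5.69 days

For the 1D instantaneous-source solution, setting ∂C/∂t = 0 at fixed x gives v²t² + 2Dt − x² = 0, so t = (√(D² + v²x²) − D)/v².
√(D² + v²x²) = √(0.82² + 1.3² × 8.0²) = 10.43; v² = 1.69.
t = (10.43 − 0.82)/1.69 = 5.69 days (vs. the pure-advection estimate x/v = 6.15 d).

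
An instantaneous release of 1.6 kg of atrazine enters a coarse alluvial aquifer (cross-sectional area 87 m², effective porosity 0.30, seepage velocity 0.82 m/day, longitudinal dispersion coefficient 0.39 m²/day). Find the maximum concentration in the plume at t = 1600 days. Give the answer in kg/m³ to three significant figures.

The peak of an instantaneous 1D plume sits at x = vt; there the Gaussian factor is 1 and C_max = M/(n_e·A·√(4πDt)), where n_e·A is the pore area the mass is dissolved in.
√(4πDt) = √(4π × 0.39 × 1600) = 88.55 m, so C_max = 1.6/(0.30 × 87 × 88.55) = 0.000692 kg/m³.

0.000692 kg/m³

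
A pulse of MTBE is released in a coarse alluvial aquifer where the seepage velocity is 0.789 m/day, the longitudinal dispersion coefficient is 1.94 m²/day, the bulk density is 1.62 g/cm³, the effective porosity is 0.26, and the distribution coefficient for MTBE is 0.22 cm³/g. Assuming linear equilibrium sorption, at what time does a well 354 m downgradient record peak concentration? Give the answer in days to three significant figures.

Retardation factor R = 1 + ρ_b·K_d/n = 1 + 1.62 × 0.22/0.26 = 2.371.
Sorption retards both mechanisms: v_R = v/R = 0.3328 m/day, D_R = D/R = 0.8182 m²/day.
Peak time from v_R²t² + 2D_R t − x² = 0: t = (√(D_R² + v_R²x²) − D_R)/v_R².
√(D_R² + v_R²x²) = √(0.8182² + 0.3328² × 354²) = 117.8; v_R² = 0.1108.
t = (117.8 − 0.8182)/0.1108 = 1060 days.

1060 days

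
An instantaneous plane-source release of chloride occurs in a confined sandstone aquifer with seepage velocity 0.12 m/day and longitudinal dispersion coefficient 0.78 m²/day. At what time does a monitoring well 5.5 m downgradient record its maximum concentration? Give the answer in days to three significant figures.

16.8 days

For the 1D instantaneous-source solution, setting ∂C/∂t = 0 at fixed x gives v²t² + 2Dt − x² = 0, so t = (√(D² + v²x²) − D)/v².
√(D² + v²x²) = √(0.78² + 0.12² × 5.5²) = 1.022; v² = 0.0144.
t = (1.022 − 0.78)/0.0144 = 16.8 days (vs. the pure-advection estimate x/v = 45.8 d).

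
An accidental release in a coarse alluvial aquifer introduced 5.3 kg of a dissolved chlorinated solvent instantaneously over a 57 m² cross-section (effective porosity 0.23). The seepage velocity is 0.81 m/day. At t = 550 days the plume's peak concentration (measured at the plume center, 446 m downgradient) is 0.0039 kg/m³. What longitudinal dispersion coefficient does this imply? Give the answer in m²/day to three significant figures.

At the plume center C_max = M/(n_e·A·√(4πDt)), so D = M²/(4πt·(n_e·A·C_max)²).
n_e·A·C_max = 0.23 × 57 × 0.0039 = 0.05113 kg/m.
D = 5.3²/(4π × 550 × 0.05113²) = 1.55 m²/day.

1.55 m²/day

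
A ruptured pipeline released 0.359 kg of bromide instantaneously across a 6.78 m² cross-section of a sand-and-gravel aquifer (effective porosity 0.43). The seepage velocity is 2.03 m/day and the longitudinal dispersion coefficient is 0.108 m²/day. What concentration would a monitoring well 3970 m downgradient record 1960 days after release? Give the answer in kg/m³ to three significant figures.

0.00218 kg/m³

For an instantaneous plane source, C(x,t) = M/(n_e·A·√(4πDt)) · exp(−(x−vt)²/(4Dt)), with n_e·A the pore (flow) area.
Plume center vt = 2.03 × 1960 = 3978.8 m, so the well at 3970 m is 8.8 m upgradient of the peak.
√(4πDt) = 51.58 m, giving peak height M/(n_e·A·√(4πDt)) = 0.359/(0.43 × 6.78 × 51.58) = 0.002387 kg/m³.
(x−vt)²/(4Dt) = (-8.8)²/(4 × 0.108 × 1960) = 0.09146; exp(−0.09146) = 0.9126.
C = 0.002387 × 0.9126 = 0.00218 kg/m³.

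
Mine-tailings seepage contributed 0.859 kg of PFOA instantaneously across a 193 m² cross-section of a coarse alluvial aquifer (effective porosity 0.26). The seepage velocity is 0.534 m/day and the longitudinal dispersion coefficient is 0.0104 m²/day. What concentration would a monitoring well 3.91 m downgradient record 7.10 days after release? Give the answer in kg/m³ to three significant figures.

For an instantaneous plane source, C(x,t) = M/(n_e·A·√(4πDt)) · exp(−(x−vt)²/(4Dt)), with n_e·A the pore (flow) area.
Plume center vt = 0.534 × 7.10 = 3.7914 m, so the well at 3.91 m is 0.1186 m downgradient of the peak.
√(4πDt) = 0.9633 m, giving peak height M/(n_e·A·√(4πDt)) = 0.859/(0.26 × 193 × 0.9633) = 0.01777 kg/m³.
(x−vt)²/(4Dt) = (0.1186)²/(4 × 0.0104 × 7.10) = 0.04762; exp(−0.04762) = 0.9535.
C = 0.01777 × 0.9535 = 0.0169 kg/m³.

0.0169 kg/m³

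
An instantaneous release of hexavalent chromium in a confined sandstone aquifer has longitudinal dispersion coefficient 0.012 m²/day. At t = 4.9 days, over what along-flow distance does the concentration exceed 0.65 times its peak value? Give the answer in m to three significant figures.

The plume is Gaussian with σ = √(2Dt) = √(2 × 0.012 × 4.9) = 0.3429 m.
C/C_peak = exp(−Δx²/(2σ²)) = 0.65 ⇒ Δx = σ·√(−2 ln 0.65) = 0.3429 × 0.9282 = 0.3183 m.
Width = 2Δx = 0.637 m.

0.637 m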